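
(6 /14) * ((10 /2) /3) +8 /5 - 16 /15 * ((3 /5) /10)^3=1265499 /546875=2.31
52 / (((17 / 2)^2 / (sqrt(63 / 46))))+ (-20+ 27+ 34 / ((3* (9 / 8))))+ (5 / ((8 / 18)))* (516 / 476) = 312* sqrt(322) / 6647+ 376171 / 12852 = 30.11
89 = 89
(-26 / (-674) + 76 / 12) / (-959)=-6442 / 969549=-0.01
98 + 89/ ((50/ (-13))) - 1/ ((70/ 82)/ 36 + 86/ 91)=480327103/ 6506050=73.83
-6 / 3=-2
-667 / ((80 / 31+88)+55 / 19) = -392863 / 55057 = -7.14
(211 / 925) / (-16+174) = 0.00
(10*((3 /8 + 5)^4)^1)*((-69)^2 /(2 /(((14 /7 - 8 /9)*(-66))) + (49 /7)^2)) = 4476150679275 /5516288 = 811442.53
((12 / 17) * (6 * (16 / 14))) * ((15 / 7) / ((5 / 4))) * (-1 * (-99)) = 684288 / 833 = 821.47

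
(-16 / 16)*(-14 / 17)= 14 / 17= 0.82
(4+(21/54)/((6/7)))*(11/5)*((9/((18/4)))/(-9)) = -5291/2430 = -2.18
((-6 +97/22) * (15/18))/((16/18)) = -525/352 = -1.49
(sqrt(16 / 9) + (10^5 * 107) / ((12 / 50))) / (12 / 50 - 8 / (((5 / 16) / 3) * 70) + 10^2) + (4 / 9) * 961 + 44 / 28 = 9839996723 / 21861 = 450116.50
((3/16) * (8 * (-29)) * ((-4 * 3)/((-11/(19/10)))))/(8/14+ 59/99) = -312417/4045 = -77.24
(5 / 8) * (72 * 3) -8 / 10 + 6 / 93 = 20811 / 155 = 134.26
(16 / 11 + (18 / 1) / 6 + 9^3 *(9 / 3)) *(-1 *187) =-409802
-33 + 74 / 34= -30.82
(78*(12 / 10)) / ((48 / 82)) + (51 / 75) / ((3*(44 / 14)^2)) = 5805203 / 36300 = 159.92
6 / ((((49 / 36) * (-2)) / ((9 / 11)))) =-972 / 539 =-1.80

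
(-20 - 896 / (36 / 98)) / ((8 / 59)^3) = -1136362007 / 1152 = -986425.35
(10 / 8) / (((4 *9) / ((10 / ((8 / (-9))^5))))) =-164025 / 262144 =-0.63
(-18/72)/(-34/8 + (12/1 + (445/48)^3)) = -0.00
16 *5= 80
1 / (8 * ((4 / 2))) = 1 / 16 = 0.06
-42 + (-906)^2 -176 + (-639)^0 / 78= 64008205 / 78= 820618.01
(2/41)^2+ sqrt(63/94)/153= 4/1681+ sqrt(658)/4794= 0.01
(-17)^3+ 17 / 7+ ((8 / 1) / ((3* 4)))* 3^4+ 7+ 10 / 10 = -33940 / 7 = -4848.57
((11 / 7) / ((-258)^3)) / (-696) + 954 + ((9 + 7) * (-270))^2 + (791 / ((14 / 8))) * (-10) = 1561172521195598987 / 83669350464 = 18658834.00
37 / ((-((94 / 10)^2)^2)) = -23125 / 4879681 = -0.00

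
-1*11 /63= -11 /63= -0.17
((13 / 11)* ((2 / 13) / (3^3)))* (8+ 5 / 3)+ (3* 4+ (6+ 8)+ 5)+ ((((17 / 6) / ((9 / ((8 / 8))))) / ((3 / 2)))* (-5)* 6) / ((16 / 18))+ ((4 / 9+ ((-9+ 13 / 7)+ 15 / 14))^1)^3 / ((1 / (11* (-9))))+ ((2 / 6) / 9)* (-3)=4798095751 / 271656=17662.40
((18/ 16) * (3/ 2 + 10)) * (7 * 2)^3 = 71001/ 2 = 35500.50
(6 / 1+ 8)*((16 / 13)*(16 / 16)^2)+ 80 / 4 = 484 / 13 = 37.23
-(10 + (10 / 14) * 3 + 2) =-99 / 7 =-14.14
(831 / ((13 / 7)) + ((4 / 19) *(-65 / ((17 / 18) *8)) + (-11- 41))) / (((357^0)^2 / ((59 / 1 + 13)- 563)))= -811592558 / 4199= -193282.34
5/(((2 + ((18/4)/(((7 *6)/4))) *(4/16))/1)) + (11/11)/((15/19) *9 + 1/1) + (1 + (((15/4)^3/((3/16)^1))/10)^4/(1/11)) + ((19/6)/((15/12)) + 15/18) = 1921131913639579/279121920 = 6882769.77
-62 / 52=-1.19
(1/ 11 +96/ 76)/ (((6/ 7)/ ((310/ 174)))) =307055/ 109098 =2.81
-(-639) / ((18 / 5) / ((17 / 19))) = 6035 / 38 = 158.82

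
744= 744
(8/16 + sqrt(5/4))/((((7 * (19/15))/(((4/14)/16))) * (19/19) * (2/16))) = 15/1862 + 15 * sqrt(5)/1862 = 0.03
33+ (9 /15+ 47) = 403 /5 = 80.60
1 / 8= 0.12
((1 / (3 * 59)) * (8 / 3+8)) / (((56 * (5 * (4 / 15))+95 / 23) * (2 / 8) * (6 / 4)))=5888 / 2887047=0.00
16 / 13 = 1.23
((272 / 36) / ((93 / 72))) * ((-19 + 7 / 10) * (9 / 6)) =-24888 / 155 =-160.57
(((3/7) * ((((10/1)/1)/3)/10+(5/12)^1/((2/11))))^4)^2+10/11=641286091/184549376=3.47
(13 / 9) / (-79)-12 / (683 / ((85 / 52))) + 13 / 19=0.64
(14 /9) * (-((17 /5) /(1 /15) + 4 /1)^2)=-42350 /9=-4705.56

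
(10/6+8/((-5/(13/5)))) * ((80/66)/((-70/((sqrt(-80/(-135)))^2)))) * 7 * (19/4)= 5168/6075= 0.85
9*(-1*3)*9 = -243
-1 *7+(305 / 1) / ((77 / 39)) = 11356 / 77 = 147.48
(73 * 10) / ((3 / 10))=7300 / 3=2433.33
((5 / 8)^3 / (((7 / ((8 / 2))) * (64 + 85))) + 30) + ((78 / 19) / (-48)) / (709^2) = 38253850458111 / 1275088560256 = 30.00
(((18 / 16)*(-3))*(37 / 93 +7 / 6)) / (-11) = 2619 / 5456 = 0.48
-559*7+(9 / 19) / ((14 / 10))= -520384 / 133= -3912.66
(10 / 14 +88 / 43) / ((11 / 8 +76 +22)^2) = 17728 / 63413175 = 0.00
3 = 3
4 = 4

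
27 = 27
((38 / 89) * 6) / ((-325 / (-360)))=16416 / 5785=2.84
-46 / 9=-5.11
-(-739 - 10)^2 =-561001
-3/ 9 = -1/ 3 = -0.33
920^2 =846400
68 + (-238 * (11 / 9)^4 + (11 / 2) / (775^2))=-3649889940329 / 7881401250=-463.10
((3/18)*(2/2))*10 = 5/3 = 1.67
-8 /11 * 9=-72 /11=-6.55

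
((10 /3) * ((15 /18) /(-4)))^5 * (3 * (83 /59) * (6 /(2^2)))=-810546875 /792778752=-1.02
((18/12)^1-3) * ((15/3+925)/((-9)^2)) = -155/9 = -17.22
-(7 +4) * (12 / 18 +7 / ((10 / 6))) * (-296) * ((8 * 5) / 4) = 475376 / 3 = 158458.67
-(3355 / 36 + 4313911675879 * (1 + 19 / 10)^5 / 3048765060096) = -116896081758521874971 / 304876506009600000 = -383.42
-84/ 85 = -0.99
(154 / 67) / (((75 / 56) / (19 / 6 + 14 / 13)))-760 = -147513728 / 195975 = -752.72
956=956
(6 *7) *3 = 126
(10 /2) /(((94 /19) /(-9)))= -9.10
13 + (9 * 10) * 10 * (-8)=-7187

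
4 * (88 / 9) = 352 / 9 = 39.11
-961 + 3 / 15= -4804 / 5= -960.80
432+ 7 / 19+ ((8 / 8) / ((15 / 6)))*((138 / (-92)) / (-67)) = 2752082 / 6365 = 432.38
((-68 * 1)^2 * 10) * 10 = 462400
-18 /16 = -9 /8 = -1.12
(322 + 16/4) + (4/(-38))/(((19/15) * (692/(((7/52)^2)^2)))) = 297724294803281/913264708096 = 326.00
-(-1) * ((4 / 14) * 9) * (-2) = -36 / 7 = -5.14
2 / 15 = 0.13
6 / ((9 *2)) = 1 / 3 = 0.33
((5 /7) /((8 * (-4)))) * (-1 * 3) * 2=15 /112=0.13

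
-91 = -91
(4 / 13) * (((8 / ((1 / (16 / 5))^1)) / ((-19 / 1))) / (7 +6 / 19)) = -512 / 9035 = -0.06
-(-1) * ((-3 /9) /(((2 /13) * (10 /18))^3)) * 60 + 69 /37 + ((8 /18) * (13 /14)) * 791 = -527870779 /16650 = -31703.95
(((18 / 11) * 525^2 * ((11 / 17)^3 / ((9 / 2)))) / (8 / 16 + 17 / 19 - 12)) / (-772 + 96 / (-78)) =181046250 / 54676777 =3.31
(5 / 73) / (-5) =-1 / 73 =-0.01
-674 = -674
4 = 4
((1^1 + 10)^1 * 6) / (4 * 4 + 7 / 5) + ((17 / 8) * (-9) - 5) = -4717 / 232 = -20.33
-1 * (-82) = 82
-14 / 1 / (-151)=14 / 151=0.09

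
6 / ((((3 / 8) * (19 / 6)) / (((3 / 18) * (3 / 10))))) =24 / 95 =0.25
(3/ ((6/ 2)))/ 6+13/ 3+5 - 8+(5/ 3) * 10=109/ 6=18.17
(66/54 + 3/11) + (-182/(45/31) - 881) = -497417/495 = -1004.88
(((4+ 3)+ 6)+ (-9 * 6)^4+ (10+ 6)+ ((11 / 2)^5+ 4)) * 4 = 34032487.38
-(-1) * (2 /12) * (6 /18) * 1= 1 /18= 0.06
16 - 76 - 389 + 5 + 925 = 481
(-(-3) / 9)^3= 1 / 27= 0.04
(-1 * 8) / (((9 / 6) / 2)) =-32 / 3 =-10.67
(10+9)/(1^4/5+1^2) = 95/6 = 15.83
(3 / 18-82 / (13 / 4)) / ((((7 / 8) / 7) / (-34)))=265880 / 39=6817.44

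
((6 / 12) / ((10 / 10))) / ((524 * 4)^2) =1 / 8786432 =0.00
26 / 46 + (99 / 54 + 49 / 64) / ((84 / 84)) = 13973 / 4416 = 3.16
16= 16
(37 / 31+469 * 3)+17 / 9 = 393413 / 279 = 1410.08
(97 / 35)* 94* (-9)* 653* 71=-3804640506 / 35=-108704014.46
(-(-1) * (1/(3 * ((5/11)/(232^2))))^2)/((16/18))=43817472512/25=1752698900.48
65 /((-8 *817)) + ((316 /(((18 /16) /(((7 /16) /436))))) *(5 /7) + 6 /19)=3251879 /6411816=0.51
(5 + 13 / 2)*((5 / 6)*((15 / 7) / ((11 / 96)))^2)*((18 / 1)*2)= 120659.81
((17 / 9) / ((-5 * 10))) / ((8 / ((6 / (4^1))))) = -17 / 2400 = -0.01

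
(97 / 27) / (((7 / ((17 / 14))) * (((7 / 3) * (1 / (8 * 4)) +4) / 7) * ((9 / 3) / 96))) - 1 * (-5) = 56909 / 1449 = 39.27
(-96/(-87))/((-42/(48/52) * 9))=-64/23751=-0.00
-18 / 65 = -0.28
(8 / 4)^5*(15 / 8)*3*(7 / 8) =315 / 2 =157.50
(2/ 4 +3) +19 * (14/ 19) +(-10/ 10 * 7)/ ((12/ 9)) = 49/ 4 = 12.25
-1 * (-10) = 10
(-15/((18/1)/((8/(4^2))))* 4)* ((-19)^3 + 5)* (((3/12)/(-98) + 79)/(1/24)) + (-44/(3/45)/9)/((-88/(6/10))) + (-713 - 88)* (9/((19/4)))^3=14554415770023/672182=21652492.58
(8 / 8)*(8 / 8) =1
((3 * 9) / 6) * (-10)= -45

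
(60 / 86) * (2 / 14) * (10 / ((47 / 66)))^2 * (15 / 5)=39204000 / 664909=58.96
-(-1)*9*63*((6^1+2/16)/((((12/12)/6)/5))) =416745/4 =104186.25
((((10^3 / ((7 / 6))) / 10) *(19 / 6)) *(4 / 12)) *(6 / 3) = 3800 / 21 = 180.95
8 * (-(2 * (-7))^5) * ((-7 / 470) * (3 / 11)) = -45177216 / 2585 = -17476.68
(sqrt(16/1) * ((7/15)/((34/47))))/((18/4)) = 1316/2295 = 0.57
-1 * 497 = -497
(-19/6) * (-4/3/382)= 19/1719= 0.01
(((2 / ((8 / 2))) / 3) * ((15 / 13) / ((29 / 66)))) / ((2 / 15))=2475 / 754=3.28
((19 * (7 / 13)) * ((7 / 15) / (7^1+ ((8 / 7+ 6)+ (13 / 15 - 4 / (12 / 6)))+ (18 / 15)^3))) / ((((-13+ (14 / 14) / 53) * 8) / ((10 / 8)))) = -43175125 / 11072242688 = -0.00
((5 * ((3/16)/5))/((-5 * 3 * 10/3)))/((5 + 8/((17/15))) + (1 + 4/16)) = -51/181000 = -0.00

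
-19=-19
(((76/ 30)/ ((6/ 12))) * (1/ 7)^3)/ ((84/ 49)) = 19/ 2205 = 0.01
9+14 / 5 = 59 / 5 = 11.80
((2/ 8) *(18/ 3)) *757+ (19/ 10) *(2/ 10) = 28397/ 25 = 1135.88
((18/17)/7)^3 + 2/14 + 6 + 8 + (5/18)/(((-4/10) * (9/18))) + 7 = 599299369/30332862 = 19.76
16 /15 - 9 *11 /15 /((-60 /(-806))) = -13139 /150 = -87.59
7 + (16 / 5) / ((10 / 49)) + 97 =2992 / 25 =119.68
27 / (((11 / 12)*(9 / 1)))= 36 / 11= 3.27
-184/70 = -92/35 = -2.63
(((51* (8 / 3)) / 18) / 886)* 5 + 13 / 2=52171 / 7974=6.54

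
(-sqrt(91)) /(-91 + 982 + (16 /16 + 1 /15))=-15* sqrt(91) /13381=-0.01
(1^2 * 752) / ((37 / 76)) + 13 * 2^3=61000 / 37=1648.65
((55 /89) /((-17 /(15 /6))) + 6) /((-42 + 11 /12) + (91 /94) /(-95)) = -479031990 /3331309783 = -0.14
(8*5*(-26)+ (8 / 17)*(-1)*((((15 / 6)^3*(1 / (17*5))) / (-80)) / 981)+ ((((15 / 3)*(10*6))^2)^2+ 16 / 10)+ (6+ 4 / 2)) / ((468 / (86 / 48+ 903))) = 797869070879161192991 / 50949969408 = 15659853777.14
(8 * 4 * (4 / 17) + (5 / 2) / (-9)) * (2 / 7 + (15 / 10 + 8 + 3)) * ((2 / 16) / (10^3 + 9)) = 56743 / 4940064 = 0.01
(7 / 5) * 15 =21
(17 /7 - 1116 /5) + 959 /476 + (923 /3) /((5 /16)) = 1093529 /1428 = 765.78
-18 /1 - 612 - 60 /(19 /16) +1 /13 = -168071 /247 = -680.45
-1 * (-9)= 9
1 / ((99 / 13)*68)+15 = 100993 / 6732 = 15.00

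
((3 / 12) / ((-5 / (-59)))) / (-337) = -59 / 6740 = -0.01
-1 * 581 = -581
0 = 0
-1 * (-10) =10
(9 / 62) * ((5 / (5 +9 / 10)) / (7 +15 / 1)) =225 / 40238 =0.01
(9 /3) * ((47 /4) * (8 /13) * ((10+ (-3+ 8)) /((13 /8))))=33840 /169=200.24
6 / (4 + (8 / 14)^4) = 7203 / 4930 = 1.46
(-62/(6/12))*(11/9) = -1364/9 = -151.56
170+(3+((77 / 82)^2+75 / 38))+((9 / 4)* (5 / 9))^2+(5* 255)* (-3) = -1864001969 / 511024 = -3647.58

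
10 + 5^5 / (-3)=-3095 / 3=-1031.67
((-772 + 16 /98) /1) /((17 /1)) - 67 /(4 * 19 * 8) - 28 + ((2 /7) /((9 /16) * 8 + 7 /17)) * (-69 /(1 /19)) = -12667673717 /84579488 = -149.77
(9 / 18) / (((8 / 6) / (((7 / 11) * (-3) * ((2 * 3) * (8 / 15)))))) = -126 / 55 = -2.29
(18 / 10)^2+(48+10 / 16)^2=3788209 / 1600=2367.63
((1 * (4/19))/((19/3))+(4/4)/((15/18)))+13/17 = 61307/30685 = 2.00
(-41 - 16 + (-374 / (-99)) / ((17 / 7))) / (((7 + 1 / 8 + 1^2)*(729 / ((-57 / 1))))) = 75848 / 142155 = 0.53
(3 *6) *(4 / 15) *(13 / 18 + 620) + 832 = 57172 / 15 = 3811.47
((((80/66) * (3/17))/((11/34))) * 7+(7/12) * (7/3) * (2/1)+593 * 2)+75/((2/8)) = 3252517/2178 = 1493.35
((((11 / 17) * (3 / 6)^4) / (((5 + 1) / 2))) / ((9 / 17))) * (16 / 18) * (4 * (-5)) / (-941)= 110 / 228663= 0.00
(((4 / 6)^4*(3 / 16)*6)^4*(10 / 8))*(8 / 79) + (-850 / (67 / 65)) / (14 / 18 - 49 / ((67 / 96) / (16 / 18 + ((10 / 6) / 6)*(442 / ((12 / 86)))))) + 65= 418851641192945 / 6442519093479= 65.01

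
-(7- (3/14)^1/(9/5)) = -289/42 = -6.88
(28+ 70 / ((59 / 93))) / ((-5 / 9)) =-73458 / 295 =-249.01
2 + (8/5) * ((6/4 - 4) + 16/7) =58/35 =1.66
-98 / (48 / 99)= -1617 / 8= -202.12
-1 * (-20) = 20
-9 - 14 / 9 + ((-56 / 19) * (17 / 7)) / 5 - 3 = -12814 / 855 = -14.99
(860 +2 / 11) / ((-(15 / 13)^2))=-533026 / 825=-646.09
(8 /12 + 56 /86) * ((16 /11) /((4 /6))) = 1360 /473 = 2.88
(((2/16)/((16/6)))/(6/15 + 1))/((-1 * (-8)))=15/3584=0.00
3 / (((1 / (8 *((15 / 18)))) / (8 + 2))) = 200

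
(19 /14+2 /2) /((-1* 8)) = -33 /112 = -0.29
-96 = -96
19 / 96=0.20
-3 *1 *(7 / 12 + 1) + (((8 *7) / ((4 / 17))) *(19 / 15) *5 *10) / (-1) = -180937 / 12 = -15078.08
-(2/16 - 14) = 111/8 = 13.88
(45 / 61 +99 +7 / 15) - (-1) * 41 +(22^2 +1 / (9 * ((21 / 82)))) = 36064916 / 57645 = 625.64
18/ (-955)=-18/ 955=-0.02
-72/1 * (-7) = 504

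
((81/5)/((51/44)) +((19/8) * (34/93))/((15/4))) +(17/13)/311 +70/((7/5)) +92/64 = 100711649399/1534075920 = 65.65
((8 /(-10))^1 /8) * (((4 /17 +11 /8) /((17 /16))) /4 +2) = -275 /1156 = -0.24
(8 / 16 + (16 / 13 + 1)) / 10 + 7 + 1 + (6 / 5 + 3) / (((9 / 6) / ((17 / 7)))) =15.07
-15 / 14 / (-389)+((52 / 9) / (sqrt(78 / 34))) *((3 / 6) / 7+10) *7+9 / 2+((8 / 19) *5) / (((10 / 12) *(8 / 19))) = 28599 / 2723+94 *sqrt(663) / 9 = 279.43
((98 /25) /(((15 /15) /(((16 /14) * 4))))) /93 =448 /2325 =0.19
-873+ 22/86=-37528/43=-872.74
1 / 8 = 0.12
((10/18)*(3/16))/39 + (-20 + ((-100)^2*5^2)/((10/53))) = 2480362565/1872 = 1324980.00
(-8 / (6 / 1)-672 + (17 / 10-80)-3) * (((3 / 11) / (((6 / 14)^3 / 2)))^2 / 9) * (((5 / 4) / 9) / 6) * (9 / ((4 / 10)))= -13317278555 / 6351048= -2096.86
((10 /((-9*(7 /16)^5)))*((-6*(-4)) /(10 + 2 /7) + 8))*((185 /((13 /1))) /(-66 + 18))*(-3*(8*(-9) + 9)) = 3758489600 /93639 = 40138.08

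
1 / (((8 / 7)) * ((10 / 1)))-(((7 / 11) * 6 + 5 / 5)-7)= 2.27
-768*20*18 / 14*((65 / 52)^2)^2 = -337500 / 7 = -48214.29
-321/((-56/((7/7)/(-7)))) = -321/392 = -0.82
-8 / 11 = -0.73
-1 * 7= -7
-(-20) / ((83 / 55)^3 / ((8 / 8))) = 3327500 / 571787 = 5.82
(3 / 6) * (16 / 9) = 8 / 9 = 0.89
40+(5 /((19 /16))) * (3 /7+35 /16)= 6785 /133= 51.02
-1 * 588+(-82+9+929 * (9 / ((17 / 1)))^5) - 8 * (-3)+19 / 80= -67940413757 / 113588560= -598.13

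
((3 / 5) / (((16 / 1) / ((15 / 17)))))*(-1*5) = -45 / 272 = -0.17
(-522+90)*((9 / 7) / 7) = -3888 / 49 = -79.35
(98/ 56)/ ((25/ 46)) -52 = -2439/ 50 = -48.78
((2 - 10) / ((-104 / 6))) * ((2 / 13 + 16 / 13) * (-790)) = -85320 / 169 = -504.85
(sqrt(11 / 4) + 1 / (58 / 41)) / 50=41 / 2900 + sqrt(11) / 100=0.05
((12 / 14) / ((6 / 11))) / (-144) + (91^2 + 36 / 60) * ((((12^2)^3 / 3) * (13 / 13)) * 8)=332354065268681 / 5040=65943266918.39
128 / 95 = 1.35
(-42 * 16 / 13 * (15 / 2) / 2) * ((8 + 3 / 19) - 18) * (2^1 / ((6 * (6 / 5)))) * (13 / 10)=13090 / 19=688.95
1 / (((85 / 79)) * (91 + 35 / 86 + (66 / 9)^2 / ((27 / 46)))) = 1650942 / 325118795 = 0.01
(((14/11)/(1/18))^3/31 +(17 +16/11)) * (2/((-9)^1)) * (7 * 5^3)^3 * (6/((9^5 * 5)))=-8984703317187500/7309262367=-1229221.62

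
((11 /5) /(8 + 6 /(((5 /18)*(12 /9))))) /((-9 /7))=-7 /99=-0.07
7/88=0.08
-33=-33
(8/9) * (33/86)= 44/129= 0.34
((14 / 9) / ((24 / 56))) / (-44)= -49 / 594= -0.08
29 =29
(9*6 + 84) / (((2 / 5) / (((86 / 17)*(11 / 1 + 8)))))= 563730 / 17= 33160.59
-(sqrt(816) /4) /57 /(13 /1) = -sqrt(51) /741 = -0.01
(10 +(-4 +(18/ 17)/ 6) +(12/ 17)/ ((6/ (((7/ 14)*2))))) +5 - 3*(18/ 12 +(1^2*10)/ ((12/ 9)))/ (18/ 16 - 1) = -204.71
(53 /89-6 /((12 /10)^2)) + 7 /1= 1831 /534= 3.43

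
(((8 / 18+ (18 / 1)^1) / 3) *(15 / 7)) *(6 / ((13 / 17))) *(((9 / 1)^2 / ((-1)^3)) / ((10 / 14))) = -152388 / 13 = -11722.15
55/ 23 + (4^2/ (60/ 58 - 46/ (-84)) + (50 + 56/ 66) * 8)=613254001/ 1462593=419.29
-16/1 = -16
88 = 88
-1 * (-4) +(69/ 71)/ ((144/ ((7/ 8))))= 109217/ 27264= 4.01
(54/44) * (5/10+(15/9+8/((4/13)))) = 1521/44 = 34.57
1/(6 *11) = 1/66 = 0.02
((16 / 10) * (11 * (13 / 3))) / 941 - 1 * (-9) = 128179 / 14115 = 9.08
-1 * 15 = -15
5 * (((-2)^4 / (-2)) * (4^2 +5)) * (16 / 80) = -168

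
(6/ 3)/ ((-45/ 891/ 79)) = -15642/ 5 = -3128.40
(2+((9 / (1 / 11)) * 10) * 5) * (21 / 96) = 1083.25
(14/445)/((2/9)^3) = 5103/1780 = 2.87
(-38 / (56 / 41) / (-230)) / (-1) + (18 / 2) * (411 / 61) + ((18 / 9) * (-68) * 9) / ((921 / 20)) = 4093056187 / 120601880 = 33.94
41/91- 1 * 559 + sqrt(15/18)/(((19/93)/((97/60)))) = -50828/91 + 3007 * sqrt(30)/2280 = -551.33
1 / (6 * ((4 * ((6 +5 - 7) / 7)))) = 7 / 96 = 0.07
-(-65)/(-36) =-1.81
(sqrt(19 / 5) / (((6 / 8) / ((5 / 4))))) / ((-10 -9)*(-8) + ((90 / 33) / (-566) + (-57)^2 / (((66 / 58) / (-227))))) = -3113*sqrt(95) / 6051431778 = -0.00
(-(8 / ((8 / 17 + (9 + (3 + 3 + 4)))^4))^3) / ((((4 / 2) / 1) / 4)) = -596605170923275264 / 1729561165382261200512043881361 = -0.00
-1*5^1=-5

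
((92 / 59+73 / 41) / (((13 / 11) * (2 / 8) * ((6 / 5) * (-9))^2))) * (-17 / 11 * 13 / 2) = -1144525 / 1175634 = -0.97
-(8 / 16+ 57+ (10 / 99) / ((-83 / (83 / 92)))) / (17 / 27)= -392775 / 4301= -91.32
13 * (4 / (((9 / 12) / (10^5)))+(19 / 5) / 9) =312000247 / 45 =6933338.82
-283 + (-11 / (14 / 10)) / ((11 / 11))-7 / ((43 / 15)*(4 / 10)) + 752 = 273933 / 602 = 455.04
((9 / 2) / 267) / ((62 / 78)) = 117 / 5518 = 0.02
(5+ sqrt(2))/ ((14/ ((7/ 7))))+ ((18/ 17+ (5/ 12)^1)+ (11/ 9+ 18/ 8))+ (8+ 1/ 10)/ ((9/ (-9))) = -14968/ 5355+ sqrt(2)/ 14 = -2.69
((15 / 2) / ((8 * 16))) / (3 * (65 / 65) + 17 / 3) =45 / 6656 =0.01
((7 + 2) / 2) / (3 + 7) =9 / 20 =0.45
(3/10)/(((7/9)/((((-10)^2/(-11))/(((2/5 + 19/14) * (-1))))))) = 900/451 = 2.00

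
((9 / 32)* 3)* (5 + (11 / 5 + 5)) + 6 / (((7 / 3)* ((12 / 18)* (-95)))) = 10.25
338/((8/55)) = 9295/4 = 2323.75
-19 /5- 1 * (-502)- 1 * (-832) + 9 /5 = 1332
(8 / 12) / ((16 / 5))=5 / 24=0.21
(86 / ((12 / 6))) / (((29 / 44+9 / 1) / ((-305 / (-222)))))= 57706 / 9435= 6.12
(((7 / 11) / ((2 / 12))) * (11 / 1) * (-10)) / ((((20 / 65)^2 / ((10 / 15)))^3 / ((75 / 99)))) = -111096.85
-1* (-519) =519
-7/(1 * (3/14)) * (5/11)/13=-490/429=-1.14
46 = 46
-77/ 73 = -1.05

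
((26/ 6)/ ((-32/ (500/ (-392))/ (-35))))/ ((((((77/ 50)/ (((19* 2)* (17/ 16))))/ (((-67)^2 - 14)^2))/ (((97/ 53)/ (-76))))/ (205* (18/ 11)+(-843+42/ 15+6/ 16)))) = -297716170174591796875/ 7722688512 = -38550845306.27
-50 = -50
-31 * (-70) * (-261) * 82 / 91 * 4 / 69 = -8846160 / 299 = -29585.82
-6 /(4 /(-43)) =129 /2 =64.50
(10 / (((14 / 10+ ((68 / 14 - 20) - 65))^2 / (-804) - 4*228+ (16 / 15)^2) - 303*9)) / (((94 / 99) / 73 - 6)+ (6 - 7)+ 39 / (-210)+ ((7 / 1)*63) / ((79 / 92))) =-295213753642500 / 54499633200741072929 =-0.00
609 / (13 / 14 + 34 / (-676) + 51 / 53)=38183691 / 115400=330.88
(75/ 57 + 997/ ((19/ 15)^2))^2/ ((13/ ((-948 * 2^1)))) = -95814435840000/ 1694173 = -56555284.40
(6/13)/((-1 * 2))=-3/13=-0.23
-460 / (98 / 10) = -2300 / 49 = -46.94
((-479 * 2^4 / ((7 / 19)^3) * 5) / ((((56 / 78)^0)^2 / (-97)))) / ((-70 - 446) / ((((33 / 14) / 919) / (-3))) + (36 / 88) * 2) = 56089390192 / 455426139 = 123.16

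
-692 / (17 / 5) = -3460 / 17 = -203.53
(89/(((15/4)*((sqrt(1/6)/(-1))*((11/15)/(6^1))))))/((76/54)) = -28836*sqrt(6)/209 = -337.96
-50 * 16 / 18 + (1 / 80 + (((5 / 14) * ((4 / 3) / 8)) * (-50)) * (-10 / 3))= -57979 / 1680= -34.51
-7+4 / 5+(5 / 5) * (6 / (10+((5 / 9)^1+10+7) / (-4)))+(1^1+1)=-1581 / 505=-3.13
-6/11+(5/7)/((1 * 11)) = -37/77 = -0.48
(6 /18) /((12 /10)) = 5 /18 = 0.28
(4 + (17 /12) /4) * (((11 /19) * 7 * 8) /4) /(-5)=-847 /120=-7.06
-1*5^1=-5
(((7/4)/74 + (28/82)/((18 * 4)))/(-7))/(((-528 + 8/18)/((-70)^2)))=542675/14405432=0.04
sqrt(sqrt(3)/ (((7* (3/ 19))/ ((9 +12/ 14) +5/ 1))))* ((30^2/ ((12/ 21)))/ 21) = 50* 3^(3/ 4)* sqrt(494)/ 7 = 361.89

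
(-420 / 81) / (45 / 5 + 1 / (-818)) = -114520 / 198747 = -0.58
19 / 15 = 1.27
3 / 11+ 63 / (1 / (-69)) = -47814 / 11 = -4346.73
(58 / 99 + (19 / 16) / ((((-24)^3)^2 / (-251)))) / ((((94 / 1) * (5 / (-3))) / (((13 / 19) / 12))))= -256162240529 / 1201410901278720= -0.00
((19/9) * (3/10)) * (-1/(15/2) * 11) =-209/225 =-0.93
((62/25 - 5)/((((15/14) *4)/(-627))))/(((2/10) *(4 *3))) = 30723/200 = 153.62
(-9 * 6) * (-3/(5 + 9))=81/7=11.57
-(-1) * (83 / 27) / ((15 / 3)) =83 / 135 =0.61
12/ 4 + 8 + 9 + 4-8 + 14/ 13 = 222/ 13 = 17.08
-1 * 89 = -89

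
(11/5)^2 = 121/25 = 4.84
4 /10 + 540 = 2702 /5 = 540.40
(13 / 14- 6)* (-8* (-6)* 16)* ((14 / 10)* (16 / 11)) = -436224 / 55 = -7931.35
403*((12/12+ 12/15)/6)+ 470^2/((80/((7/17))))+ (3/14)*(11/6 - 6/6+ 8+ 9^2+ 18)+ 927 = 2627511/1190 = 2207.99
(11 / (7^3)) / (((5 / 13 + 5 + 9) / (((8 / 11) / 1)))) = 104 / 64141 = 0.00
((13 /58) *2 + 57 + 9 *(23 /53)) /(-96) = -94301 /147552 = -0.64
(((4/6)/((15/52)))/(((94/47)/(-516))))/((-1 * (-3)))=-8944/45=-198.76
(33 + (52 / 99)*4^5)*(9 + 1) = 565150 / 99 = 5708.59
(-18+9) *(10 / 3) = -30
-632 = -632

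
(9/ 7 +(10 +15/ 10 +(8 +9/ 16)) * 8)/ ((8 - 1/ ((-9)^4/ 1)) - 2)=2972133/ 110222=26.96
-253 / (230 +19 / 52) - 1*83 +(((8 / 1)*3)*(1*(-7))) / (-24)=-83960 / 1089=-77.10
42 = 42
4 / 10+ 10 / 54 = 0.59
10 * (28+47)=750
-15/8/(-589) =0.00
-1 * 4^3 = -64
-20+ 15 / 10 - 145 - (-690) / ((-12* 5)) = -175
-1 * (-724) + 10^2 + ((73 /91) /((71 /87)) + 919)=11267874 /6461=1743.98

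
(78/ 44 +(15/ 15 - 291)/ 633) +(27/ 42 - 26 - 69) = -93.04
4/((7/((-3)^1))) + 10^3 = 6988/7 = 998.29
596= 596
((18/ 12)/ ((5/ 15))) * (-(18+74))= -414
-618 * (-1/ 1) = 618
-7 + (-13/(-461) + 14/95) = -298876/43795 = -6.82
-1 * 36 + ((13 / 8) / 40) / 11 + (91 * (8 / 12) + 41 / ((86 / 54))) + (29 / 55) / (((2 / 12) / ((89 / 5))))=106.73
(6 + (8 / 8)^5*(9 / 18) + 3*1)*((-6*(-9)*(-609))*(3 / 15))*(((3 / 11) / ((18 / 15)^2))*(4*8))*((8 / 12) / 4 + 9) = -3471300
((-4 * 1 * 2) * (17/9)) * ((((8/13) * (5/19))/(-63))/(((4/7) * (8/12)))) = 680/6669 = 0.10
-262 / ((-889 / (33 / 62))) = 0.16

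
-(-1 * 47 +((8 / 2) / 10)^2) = 1171 / 25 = 46.84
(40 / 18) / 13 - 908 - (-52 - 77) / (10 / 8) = -470708 / 585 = -804.63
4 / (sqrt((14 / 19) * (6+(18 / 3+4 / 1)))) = sqrt(266) / 14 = 1.16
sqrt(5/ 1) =sqrt(5) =2.24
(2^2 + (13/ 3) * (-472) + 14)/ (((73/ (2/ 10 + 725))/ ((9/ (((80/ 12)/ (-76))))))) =3771119772/ 1825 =2066367.00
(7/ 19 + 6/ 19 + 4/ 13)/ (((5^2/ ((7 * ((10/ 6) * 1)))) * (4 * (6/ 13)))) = 343/ 1368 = 0.25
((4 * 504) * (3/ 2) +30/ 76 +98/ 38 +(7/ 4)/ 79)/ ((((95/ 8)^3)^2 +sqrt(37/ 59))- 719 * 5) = 51590406118409591302717440/ 47731128055125739626089733743- 312228368479158272 * sqrt(2183)/ 47731128055125739626089733743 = 0.00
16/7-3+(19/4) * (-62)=-4133/14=-295.21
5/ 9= 0.56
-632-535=-1167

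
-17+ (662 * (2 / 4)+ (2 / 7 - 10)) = 2130 / 7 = 304.29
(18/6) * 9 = 27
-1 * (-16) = 16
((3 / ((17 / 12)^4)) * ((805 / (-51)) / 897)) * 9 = -0.12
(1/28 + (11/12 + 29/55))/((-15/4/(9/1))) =-6836/1925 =-3.55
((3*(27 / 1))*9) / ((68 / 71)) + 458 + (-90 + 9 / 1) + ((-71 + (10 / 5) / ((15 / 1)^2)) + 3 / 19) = 310272409 / 290700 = 1067.33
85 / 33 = 2.58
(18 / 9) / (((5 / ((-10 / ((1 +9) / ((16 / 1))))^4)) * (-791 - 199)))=-65536 / 2475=-26.48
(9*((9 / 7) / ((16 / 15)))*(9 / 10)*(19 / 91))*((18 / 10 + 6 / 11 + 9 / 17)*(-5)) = -498636 / 17017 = -29.30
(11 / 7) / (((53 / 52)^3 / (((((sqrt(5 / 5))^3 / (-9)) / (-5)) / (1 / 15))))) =1546688 / 3126417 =0.49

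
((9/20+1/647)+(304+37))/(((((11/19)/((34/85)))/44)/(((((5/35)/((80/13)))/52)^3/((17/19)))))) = 1595036263/1545280307200000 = 0.00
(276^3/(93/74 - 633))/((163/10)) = -5186062080/2540029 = -2041.73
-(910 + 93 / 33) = -912.82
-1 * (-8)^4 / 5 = -4096 / 5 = -819.20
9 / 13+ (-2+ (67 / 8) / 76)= -9465 / 7904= -1.20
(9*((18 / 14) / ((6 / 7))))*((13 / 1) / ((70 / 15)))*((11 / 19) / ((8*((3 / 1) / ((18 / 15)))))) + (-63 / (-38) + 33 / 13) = 731019 / 138320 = 5.28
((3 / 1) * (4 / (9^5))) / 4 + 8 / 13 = 157477 / 255879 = 0.62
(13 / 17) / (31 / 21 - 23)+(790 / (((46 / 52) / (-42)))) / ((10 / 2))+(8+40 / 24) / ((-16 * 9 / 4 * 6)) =-214776491593 / 28630584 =-7501.65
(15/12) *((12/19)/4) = 15/76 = 0.20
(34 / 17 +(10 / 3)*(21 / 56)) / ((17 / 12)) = 39 / 17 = 2.29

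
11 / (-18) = -11 / 18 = -0.61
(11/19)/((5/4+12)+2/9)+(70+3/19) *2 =140.36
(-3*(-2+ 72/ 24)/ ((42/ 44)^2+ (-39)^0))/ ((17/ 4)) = -5808/ 15725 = -0.37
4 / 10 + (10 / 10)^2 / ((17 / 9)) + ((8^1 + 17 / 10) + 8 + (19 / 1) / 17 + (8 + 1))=4887 / 170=28.75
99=99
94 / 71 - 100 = -7006 / 71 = -98.68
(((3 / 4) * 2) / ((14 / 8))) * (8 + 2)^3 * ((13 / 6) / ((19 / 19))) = 13000 / 7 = 1857.14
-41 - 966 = -1007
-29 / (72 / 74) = -1073 / 36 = -29.81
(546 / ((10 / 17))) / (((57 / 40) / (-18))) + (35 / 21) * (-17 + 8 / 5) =-669767 / 57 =-11750.30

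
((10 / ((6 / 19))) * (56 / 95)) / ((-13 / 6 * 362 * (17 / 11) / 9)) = -5544 / 40001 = -0.14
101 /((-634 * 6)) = -101 /3804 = -0.03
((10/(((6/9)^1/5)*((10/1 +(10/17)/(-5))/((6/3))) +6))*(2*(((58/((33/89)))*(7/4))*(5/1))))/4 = 38392375/37356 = 1027.74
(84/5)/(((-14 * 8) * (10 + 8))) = -1/120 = -0.01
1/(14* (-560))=-1/7840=-0.00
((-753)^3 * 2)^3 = -622651118812536963648451464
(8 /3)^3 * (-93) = -15872 /9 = -1763.56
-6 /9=-2 /3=-0.67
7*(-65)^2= 29575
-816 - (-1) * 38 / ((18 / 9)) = -797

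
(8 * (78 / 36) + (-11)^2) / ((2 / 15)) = 2075 / 2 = 1037.50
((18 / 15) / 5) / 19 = 6 / 475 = 0.01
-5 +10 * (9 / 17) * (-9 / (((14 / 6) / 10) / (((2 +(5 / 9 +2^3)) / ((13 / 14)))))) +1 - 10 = -516094 / 221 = -2335.27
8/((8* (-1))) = -1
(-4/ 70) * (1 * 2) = -4/ 35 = -0.11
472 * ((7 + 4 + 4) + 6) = 9912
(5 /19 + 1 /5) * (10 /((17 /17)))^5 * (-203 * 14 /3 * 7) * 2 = -35013440000 /57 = -614270877.19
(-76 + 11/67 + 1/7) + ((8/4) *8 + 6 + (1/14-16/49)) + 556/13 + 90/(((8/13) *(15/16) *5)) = 8544833/426790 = 20.02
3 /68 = 0.04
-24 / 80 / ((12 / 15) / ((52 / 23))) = -39 / 46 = -0.85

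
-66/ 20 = -33/ 10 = -3.30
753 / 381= 251 / 127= 1.98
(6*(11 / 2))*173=5709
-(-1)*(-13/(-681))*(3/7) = 13/1589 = 0.01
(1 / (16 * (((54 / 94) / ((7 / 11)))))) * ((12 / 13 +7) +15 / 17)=320117 / 525096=0.61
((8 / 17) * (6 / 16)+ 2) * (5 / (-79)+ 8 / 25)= 18759 / 33575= 0.56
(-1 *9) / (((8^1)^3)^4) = -9 / 68719476736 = -0.00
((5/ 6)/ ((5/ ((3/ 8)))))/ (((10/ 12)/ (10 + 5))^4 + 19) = 6561/ 1994545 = 0.00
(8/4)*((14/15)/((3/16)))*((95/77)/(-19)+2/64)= -166/495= -0.34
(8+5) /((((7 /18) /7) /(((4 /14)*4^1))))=1872 /7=267.43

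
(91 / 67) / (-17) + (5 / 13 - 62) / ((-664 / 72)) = 8112862 / 1228981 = 6.60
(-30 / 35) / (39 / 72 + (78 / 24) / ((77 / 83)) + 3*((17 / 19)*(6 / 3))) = -0.09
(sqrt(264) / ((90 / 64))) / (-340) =-16 * sqrt(66) / 3825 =-0.03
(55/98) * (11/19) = 605/1862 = 0.32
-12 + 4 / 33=-392 / 33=-11.88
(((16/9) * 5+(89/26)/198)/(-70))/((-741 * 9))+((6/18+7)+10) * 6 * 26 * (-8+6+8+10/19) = 17647.16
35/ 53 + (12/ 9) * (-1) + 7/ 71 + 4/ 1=38672/ 11289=3.43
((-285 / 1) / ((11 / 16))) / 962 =-0.43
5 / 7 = 0.71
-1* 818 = -818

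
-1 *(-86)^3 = 636056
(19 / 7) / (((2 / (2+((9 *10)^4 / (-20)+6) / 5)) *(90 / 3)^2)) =-15582299 / 15750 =-989.35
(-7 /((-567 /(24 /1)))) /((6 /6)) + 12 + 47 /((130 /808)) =534256 /1755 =304.42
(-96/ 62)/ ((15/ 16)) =-256/ 155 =-1.65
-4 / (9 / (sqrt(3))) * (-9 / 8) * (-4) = -2 * sqrt(3) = -3.46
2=2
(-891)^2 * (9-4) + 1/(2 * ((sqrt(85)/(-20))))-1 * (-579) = 3969984-2 * sqrt(85)/17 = 3969982.92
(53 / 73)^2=2809 / 5329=0.53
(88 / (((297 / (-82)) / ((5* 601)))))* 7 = -13798960 / 27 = -511072.59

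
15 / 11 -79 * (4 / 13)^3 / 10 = 136967 / 120835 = 1.13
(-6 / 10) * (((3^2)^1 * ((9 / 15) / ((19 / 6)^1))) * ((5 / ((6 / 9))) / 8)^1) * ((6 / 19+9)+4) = -184437 / 14440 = -12.77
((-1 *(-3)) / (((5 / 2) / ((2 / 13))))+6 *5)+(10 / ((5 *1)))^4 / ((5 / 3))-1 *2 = 2456 / 65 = 37.78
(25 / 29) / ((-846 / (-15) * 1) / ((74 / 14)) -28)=-4625 / 92974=-0.05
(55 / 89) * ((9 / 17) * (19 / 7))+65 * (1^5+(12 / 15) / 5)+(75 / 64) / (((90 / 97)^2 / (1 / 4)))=112191528731 / 1464099840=76.63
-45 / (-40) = 9 / 8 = 1.12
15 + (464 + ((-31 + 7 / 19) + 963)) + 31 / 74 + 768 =3064781 / 1406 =2179.79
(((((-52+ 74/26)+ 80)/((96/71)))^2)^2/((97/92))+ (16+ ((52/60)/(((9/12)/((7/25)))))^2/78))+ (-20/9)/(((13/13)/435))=255952.02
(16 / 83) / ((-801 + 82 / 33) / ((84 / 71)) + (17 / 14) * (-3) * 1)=-6336 / 22303511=-0.00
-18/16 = -9/8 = -1.12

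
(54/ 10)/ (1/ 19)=513/ 5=102.60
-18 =-18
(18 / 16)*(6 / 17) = 27 / 68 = 0.40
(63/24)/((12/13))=91/32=2.84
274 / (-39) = -274 / 39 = -7.03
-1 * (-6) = 6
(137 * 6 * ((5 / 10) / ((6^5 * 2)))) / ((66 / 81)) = 137 / 4224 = 0.03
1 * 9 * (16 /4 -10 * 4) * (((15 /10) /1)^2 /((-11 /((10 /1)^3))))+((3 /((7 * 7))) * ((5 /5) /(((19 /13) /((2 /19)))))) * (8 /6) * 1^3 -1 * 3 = 12894698407 /194579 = 66269.73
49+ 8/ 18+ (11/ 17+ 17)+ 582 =99311/ 153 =649.09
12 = 12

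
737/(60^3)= 737/216000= 0.00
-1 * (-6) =6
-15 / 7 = -2.14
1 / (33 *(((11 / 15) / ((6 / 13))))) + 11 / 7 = 17513 / 11011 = 1.59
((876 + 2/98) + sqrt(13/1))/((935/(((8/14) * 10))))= 8 * sqrt(13)/1309 + 20200/3773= 5.38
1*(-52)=-52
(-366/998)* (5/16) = -915/7984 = -0.11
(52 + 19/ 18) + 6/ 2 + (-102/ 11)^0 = 1027/ 18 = 57.06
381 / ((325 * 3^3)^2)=127 / 25666875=0.00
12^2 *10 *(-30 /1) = -43200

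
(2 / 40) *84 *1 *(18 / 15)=126 / 25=5.04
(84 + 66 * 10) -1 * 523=221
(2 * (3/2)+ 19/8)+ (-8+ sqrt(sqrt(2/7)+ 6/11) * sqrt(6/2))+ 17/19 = -263/152+ sqrt(2541 * sqrt(14)+ 9702)/77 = 0.07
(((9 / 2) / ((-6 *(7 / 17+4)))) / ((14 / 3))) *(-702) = 17901 / 700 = 25.57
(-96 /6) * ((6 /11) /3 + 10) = -1792 /11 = -162.91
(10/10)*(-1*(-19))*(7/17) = 133/17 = 7.82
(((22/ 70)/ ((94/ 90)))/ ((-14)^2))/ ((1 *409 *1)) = 99/ 26373956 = 0.00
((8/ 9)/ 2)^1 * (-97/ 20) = -2.16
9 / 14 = 0.64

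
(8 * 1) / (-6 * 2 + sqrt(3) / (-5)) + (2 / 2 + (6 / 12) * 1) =40 * sqrt(3) / 3597 + 1997 / 2398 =0.85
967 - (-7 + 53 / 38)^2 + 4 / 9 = 12164587 / 12996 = 936.03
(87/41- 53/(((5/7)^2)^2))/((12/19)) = -49048481/153750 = -319.01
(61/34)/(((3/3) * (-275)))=-0.01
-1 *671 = -671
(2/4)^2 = 1/4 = 0.25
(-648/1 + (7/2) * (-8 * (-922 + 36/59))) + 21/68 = 100906711/4012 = 25151.22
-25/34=-0.74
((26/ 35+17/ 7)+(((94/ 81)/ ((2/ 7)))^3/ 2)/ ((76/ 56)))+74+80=64270447684/ 353408265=181.86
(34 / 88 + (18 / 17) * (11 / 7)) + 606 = 3183751 / 5236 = 608.05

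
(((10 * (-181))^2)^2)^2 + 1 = 115193665782350064100000001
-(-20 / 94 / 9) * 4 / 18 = 20 / 3807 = 0.01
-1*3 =-3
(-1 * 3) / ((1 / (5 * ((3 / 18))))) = -5 / 2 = -2.50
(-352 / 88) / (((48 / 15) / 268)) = -335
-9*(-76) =684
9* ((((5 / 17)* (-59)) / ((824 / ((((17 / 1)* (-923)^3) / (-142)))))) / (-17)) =1049554.88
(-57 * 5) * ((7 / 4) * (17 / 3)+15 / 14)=-87685 / 28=-3131.61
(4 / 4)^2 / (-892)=-1 / 892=-0.00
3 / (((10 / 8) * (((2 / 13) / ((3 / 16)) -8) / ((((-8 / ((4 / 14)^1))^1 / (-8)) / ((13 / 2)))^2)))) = -63 / 650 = -0.10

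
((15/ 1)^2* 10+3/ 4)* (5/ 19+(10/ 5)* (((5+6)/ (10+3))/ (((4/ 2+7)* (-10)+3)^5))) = 972244767709037/ 1641466232172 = 592.30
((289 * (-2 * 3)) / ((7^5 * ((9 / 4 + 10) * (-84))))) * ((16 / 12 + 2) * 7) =0.00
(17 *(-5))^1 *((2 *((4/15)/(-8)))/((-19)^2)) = 17/1083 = 0.02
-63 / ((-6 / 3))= 63 / 2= 31.50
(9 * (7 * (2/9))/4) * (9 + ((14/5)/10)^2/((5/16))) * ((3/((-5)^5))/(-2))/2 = 607089/78125000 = 0.01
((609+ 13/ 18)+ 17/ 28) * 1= 153803/ 252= 610.33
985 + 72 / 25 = 24697 / 25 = 987.88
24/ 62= 0.39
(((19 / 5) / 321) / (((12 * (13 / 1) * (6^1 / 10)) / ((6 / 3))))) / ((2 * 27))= 19 / 4056156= 0.00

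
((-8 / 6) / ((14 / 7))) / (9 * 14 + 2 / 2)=-2 / 381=-0.01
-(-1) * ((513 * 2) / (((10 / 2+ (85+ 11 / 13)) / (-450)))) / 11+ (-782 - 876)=-27541178 / 12991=-2120.02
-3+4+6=7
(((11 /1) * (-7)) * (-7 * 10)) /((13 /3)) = 16170 /13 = 1243.85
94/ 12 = 47/ 6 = 7.83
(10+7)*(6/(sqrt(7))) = 102*sqrt(7)/7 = 38.55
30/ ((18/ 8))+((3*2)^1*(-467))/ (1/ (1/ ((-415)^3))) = 2858943406/ 214420125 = 13.33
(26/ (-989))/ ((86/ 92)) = -52/ 1849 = -0.03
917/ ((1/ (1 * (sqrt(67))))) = 917 * sqrt(67) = 7505.97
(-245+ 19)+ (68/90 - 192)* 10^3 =-1723234/9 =-191470.44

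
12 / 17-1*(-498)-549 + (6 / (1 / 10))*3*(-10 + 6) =-13095 / 17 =-770.29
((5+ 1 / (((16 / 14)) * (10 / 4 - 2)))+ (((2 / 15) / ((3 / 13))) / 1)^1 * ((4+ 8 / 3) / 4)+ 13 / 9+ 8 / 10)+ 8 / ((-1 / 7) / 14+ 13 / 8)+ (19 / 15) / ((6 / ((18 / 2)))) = 1915513 / 113940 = 16.81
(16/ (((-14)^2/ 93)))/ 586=186/ 14357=0.01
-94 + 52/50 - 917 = -25249/25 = -1009.96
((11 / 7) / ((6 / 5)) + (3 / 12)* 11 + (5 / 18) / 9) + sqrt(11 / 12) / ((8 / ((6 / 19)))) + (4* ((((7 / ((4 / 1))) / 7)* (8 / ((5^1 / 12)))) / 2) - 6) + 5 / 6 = sqrt(33) / 152 + 96659 / 11340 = 8.56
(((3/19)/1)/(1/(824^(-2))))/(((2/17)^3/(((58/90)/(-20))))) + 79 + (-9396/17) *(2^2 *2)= -2285718388342109/526342195200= -4342.65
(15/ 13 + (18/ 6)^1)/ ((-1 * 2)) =-27/ 13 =-2.08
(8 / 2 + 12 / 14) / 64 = 17 / 224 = 0.08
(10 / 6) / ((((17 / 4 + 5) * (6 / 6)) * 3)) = 20 / 333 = 0.06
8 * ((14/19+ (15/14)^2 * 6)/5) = 56788/4655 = 12.20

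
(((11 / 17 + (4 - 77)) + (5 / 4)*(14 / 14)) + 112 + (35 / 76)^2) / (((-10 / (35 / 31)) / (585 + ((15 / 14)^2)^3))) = -17826259954309965 / 6548441761792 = -2722.21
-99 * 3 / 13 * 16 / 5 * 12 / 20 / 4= -3564 / 325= -10.97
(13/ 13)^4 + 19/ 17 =36/ 17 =2.12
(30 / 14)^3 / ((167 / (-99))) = -334125 / 57281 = -5.83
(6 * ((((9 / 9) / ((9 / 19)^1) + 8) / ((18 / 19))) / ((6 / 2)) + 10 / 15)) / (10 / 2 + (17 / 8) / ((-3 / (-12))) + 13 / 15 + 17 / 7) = 143710 / 95229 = 1.51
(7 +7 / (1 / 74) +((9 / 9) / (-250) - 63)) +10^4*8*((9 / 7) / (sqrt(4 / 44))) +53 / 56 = 341601.49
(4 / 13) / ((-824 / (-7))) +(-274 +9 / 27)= -2198617 / 8034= -273.66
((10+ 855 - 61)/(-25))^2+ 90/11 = 7166826/6875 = 1042.45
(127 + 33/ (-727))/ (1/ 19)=1753624/ 727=2412.14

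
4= 4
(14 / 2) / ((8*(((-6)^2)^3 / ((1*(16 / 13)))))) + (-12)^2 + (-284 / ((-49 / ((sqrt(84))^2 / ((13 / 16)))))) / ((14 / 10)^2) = 449.72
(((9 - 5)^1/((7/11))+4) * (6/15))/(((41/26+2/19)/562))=13326144/9695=1374.54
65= 65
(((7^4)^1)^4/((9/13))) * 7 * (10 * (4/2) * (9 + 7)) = 967742938186781120/9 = 107526993131864568.89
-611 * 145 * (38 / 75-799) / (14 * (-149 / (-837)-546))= -296057433087 / 31979710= -9257.66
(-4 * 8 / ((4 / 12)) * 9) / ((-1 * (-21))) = -41.14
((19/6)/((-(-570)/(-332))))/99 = -83/4455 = -0.02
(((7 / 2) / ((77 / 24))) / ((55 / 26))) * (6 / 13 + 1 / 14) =1164 / 4235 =0.27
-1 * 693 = -693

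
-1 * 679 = -679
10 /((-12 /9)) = -15 /2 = -7.50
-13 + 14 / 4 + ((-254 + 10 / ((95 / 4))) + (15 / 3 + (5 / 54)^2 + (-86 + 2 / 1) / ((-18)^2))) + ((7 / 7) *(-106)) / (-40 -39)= -1124814281 / 4376916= -256.99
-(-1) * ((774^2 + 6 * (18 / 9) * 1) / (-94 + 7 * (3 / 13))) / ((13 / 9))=-5391792 / 1201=-4489.42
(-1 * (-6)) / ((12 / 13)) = 13 / 2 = 6.50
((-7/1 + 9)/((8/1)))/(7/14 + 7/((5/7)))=5/206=0.02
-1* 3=-3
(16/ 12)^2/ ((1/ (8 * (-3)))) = -128/ 3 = -42.67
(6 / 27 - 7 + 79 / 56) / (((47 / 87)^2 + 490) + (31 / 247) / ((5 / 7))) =-2809507675 / 256746052528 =-0.01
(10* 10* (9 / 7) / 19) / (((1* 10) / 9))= 810 / 133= 6.09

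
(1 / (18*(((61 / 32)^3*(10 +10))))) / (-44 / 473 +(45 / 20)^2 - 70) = -2818048 / 456991061445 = -0.00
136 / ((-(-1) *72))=17 / 9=1.89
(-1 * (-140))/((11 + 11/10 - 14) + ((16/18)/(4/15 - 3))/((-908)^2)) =-4436646900/60211649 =-73.68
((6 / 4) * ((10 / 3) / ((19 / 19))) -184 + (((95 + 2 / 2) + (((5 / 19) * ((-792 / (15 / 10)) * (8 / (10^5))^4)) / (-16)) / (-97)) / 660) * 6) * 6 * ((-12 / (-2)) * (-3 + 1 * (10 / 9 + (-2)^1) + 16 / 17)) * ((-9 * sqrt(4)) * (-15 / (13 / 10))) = 195193839814453125000036531 / 49719604492187500000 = 3925892.85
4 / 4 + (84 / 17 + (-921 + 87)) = -14077 / 17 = -828.06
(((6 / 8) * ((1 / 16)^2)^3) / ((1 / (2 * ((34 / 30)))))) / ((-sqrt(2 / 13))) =-17 * sqrt(26) / 335544320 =-0.00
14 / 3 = 4.67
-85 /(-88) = 85 /88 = 0.97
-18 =-18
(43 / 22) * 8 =172 / 11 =15.64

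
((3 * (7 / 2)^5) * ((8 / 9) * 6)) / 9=16807 / 18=933.72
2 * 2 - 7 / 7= 3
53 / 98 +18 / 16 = 653 / 392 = 1.67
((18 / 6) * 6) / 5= 18 / 5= 3.60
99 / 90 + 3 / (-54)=47 / 45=1.04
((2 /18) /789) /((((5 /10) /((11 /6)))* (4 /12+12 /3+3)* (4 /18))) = 1 /3156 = 0.00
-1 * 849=-849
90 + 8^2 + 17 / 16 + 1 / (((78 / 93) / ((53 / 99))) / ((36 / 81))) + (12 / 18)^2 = 28872367 / 185328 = 155.79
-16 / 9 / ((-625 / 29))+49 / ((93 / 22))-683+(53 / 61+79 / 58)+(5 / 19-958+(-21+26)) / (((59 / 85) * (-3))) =-146316716700743 / 691588338750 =-211.57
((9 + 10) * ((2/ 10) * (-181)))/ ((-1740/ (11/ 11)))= 3439/ 8700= 0.40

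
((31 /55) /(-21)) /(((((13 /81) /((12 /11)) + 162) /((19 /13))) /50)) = -1908360 /157764607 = -0.01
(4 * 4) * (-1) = -16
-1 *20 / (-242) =10 / 121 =0.08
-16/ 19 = -0.84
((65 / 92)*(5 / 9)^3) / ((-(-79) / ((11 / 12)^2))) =983125 / 762965568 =0.00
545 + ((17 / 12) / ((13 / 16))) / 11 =233873 / 429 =545.16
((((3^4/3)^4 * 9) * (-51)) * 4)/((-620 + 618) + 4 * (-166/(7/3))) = 200884698/59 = 3404825.39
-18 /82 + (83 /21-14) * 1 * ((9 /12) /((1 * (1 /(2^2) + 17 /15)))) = -5.67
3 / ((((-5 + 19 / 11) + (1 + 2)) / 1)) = -11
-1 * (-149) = 149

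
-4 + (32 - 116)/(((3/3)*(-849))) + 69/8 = 10695/2264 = 4.72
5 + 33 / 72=131 / 24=5.46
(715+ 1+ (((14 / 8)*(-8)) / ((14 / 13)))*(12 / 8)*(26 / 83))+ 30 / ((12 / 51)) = 837.39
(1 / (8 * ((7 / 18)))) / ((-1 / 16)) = -36 / 7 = -5.14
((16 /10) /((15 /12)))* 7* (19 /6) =2128 /75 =28.37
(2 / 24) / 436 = 1 / 5232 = 0.00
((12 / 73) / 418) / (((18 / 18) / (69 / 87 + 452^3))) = 16068101130 / 442453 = 36315.95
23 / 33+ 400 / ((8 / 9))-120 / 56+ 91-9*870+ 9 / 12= -6735679 / 924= -7289.70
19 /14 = 1.36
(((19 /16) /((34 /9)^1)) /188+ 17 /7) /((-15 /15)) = -2.43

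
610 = 610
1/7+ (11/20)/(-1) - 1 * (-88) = 12263/140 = 87.59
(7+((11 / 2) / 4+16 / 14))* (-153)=-81549 / 56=-1456.23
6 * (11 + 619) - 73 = 3707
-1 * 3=-3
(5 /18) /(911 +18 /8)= 10 /32877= 0.00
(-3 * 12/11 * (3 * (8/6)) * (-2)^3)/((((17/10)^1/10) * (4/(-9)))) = -1386.10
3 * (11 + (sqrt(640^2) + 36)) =2061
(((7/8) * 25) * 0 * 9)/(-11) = 0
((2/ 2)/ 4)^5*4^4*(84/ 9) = 7/ 3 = 2.33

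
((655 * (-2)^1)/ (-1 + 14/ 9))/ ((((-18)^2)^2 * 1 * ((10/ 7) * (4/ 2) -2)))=-917/ 34992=-0.03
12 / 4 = 3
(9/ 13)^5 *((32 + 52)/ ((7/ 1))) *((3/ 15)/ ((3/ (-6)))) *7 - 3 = -15489627/ 1856465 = -8.34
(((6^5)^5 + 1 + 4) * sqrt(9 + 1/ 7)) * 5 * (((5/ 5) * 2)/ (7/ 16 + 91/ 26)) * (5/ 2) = 90976921695775044419200 * sqrt(7)/ 441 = 545810226424529297114.58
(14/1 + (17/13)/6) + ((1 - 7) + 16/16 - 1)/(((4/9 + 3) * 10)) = 169789/12090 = 14.04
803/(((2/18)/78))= 563706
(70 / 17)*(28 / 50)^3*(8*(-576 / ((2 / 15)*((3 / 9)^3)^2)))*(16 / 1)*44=-136274958876672 / 10625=-12825878482.51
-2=-2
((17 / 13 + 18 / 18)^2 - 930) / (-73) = 156270 / 12337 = 12.67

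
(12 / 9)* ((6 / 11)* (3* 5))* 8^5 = 3932160 / 11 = 357469.09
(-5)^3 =-125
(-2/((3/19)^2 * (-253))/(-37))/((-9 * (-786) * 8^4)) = -361/1220561768448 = -0.00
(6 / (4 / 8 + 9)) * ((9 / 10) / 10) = 27 / 475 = 0.06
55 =55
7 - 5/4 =23/4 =5.75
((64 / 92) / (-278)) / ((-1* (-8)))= -1 / 3197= -0.00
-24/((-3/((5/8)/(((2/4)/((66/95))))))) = 132/19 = 6.95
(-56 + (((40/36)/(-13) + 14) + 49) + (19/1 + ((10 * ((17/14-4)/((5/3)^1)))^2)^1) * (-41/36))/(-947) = 636158/1809717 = 0.35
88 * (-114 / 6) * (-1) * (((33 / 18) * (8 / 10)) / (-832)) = -2299 / 780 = -2.95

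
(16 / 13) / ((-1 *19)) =-16 / 247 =-0.06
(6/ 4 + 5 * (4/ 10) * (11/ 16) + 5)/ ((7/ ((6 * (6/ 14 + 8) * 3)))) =4779/ 28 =170.68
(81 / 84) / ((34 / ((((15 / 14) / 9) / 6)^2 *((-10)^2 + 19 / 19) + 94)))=5971901 / 2239104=2.67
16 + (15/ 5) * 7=37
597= 597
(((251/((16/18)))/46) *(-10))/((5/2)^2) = -2259/230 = -9.82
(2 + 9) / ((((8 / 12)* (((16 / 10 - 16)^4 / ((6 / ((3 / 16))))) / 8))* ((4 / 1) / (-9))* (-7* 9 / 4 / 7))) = 6875 / 69984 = 0.10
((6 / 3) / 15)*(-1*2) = -4 / 15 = -0.27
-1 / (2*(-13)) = 1 / 26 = 0.04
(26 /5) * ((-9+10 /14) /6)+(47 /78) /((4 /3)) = -73481 /10920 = -6.73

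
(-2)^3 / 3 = -8 / 3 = -2.67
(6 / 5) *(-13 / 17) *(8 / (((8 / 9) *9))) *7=-546 / 85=-6.42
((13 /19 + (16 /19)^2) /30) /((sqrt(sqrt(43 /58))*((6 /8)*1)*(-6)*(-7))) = 0.00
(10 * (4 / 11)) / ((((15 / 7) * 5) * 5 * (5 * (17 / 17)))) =56 / 4125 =0.01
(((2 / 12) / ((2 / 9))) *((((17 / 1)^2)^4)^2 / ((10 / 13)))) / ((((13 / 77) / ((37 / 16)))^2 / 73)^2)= 51253026302003525904542790798114184947 / 5759303680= 8899170654950343911113711000.00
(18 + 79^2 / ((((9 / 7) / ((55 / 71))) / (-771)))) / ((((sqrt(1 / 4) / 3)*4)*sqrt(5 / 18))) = -1852535733*sqrt(10) / 710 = -8251031.50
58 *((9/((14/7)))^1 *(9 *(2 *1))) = 4698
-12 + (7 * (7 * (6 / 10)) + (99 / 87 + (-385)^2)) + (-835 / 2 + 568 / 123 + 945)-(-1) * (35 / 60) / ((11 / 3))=116750332991 / 784740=148775.81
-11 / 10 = -1.10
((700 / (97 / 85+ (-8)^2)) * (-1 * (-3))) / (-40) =-1275 / 1582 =-0.81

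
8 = 8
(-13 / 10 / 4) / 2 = -13 / 80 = -0.16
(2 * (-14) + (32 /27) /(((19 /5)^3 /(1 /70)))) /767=-36297428 /994301217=-0.04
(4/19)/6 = 2/57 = 0.04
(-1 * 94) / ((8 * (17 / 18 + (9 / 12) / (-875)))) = -370125 / 29723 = -12.45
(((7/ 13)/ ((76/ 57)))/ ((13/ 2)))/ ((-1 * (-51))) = 7/ 5746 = 0.00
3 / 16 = 0.19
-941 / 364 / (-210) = 941 / 76440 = 0.01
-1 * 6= -6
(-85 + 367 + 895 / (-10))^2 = 148225 / 4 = 37056.25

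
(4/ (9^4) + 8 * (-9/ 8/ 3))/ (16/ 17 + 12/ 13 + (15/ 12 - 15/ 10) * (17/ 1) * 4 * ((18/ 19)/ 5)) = 2.21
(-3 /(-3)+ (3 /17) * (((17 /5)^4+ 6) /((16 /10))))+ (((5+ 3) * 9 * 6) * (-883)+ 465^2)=-2808648187 /17000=-165214.60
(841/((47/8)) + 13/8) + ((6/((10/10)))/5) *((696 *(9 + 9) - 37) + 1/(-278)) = 3954808941/261320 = 15133.97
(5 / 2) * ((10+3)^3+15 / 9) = 16490 / 3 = 5496.67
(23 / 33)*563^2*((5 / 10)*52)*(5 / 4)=473868655 / 66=7179828.11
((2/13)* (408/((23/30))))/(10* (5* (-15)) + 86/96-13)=-1175040/10937719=-0.11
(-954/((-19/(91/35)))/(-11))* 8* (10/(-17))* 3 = 595296/3553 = 167.55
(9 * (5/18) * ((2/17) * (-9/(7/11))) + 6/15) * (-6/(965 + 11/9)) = 0.02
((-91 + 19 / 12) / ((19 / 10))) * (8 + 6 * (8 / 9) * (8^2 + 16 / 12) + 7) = -17548915 / 1026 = -17104.21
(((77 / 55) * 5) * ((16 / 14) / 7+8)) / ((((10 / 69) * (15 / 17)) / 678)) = 2120784 / 7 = 302969.14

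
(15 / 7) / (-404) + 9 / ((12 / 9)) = 9537 / 1414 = 6.74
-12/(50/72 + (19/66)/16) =-38016/2257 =-16.84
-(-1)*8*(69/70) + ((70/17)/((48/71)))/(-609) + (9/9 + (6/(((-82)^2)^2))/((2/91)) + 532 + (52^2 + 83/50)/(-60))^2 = 236158954150999020778048406651/992015170765076556000000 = 238059.82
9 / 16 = 0.56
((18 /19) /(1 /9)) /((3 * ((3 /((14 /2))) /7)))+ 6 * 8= 1794 /19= 94.42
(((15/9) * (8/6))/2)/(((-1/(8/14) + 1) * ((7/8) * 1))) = -320/189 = -1.69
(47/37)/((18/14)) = 329/333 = 0.99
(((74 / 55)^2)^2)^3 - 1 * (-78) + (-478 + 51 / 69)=-6416011915497528743356927 / 17623010904439208984375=-364.07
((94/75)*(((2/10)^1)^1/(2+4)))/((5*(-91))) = -47/511875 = -0.00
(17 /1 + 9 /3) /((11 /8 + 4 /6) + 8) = 480 /241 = 1.99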